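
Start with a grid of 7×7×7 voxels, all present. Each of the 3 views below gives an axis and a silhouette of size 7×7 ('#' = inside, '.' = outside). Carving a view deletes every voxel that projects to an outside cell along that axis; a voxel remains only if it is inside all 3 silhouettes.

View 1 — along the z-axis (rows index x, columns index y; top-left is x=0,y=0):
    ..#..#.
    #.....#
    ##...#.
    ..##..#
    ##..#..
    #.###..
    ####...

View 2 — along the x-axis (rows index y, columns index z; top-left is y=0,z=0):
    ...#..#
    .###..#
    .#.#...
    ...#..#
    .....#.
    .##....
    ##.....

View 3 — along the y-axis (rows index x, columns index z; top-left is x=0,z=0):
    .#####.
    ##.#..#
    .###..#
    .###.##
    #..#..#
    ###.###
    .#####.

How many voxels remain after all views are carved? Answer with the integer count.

start: 7×7×7 = 343 voxels
  1. axis=2 (XY plane), |mask|=21  ⇒  voxels=147
  2. axis=0 (YZ plane), |mask|=15  ⇒  voxels=46
  3. axis=1 (XZ plane), |mask|=32  ⇒  voxels=36

remaining voxels: 36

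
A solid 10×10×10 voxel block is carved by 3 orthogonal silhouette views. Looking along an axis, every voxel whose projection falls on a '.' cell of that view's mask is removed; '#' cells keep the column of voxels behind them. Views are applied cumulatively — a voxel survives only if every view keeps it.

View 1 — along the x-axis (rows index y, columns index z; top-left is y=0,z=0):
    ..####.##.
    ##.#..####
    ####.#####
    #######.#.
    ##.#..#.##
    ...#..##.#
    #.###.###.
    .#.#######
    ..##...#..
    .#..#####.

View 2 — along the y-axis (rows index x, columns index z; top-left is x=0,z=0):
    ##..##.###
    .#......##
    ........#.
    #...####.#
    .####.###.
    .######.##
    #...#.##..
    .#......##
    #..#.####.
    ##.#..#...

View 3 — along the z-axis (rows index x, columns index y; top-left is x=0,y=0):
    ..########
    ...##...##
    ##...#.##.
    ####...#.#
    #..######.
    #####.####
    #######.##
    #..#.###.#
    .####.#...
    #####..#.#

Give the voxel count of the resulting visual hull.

|visual hull| = 229

initial block: 10^3 = 1000
after view 1 [x-axis, 64 of 100 cells solid] → remaining = 640
after view 2 [y-axis, 49 of 100 cells solid] → remaining = 321
after view 3 [z-axis, 66 of 100 cells solid] → remaining = 229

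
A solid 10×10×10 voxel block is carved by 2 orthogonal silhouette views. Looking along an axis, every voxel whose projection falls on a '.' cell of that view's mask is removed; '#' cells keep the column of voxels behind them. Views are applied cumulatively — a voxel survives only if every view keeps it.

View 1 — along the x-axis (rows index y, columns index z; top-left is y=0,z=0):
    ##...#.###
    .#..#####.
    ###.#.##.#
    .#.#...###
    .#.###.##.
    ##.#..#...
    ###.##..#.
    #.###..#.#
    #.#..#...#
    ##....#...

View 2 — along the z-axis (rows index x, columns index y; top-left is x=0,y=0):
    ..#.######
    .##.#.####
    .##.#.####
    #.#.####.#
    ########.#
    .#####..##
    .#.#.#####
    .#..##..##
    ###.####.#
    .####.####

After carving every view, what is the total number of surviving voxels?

remaining voxels: 378

before carving: 1000 voxels (10×10×10)
step 1: project along x, AND mask (53/100) → |grid| = 530
step 2: project along z, AND mask (72/100) → |grid| = 378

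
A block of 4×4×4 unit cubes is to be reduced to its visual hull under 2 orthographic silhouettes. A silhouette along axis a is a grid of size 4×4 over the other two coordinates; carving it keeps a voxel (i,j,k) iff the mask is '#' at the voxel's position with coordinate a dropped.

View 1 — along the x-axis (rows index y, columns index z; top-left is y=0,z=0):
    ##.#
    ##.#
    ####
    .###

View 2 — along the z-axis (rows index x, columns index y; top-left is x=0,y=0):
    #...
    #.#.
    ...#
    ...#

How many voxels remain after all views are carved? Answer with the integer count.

|visual hull| = 16

start: 4×4×4 = 64 voxels
step 1: project along x, AND mask (13/16) → |grid| = 52
step 2: project along z, AND mask (5/16) → |grid| = 16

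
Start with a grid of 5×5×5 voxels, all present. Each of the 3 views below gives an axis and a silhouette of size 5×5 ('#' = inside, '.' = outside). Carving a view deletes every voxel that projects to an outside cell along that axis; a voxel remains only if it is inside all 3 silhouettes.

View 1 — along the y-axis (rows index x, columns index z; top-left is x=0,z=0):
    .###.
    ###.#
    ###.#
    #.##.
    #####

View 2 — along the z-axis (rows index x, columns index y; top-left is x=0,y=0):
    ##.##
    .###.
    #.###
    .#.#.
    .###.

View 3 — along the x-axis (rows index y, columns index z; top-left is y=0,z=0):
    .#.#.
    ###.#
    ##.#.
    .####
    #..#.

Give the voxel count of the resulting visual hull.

initial block: 5^3 = 125
after view 1 [y-axis, 19 of 25 cells solid] → remaining = 95
after view 2 [z-axis, 16 of 25 cells solid] → remaining = 61
after view 3 [x-axis, 15 of 25 cells solid] → remaining = 39

voxel count = 39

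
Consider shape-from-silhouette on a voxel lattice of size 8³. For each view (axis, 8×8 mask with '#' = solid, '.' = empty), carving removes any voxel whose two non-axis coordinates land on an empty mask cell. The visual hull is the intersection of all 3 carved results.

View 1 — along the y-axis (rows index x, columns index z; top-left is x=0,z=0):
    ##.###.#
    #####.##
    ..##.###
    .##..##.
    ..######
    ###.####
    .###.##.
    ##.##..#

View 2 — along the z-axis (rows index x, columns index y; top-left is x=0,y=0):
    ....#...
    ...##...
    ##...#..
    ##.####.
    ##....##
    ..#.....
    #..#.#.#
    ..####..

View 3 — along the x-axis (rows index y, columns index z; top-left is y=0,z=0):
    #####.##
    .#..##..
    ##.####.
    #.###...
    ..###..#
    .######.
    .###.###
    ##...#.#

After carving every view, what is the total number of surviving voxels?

full grid |V| = 512
after view 1 [y-axis, 45 of 64 cells solid] → remaining = 360
after view 2 [z-axis, 25 of 64 cells solid] → remaining = 130
after view 3 [x-axis, 40 of 64 cells solid] → remaining = 80

|visual hull| = 80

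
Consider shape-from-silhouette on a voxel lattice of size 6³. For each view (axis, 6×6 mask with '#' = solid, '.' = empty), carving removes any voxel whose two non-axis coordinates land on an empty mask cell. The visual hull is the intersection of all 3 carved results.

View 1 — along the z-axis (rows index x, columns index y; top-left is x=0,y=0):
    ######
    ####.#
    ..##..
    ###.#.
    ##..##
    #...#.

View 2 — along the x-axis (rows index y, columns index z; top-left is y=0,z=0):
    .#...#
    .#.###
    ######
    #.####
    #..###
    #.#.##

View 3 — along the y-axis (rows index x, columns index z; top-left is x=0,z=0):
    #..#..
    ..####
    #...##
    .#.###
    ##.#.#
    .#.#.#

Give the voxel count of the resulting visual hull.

start: 6×6×6 = 216 voxels
[1] z-view keeps 23 columns → grid now 138
[2] x-view keeps 25 columns → grid now 93
[3] y-view keeps 20 columns → grid now 56

voxel count = 56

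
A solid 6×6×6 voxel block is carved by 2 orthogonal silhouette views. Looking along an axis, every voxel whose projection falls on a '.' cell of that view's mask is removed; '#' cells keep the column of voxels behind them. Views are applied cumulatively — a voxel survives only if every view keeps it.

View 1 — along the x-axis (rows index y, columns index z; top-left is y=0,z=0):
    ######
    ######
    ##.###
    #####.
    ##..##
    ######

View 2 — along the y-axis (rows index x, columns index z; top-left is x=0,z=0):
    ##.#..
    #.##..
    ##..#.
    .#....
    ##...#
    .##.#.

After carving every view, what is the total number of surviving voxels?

before carving: 216 voxels (6×6×6)
carve view 1 (along x, YZ-mask fill 32/36): 192 voxels remain
carve view 2 (along y, XZ-mask fill 16/36): 89 voxels remain

89 voxels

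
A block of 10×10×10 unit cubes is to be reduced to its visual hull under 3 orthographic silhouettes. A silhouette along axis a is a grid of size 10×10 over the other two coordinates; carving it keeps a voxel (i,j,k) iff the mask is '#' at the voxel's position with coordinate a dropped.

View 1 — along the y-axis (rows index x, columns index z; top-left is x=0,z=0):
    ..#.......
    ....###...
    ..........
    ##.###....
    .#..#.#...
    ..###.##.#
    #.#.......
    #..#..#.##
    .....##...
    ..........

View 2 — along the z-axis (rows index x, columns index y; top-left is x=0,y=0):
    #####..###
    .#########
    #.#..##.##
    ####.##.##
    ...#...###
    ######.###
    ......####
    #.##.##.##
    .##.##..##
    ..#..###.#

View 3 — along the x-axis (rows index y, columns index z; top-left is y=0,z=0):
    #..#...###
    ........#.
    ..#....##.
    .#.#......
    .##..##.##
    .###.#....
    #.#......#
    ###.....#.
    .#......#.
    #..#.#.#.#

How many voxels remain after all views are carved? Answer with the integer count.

voxel count = 59

start: 10×10×10 = 1000 voxels
after view 1 [y-axis, 27 of 100 cells solid] → remaining = 270
after view 2 [z-axis, 66 of 100 cells solid] → remaining = 196
after view 3 [x-axis, 35 of 100 cells solid] → remaining = 59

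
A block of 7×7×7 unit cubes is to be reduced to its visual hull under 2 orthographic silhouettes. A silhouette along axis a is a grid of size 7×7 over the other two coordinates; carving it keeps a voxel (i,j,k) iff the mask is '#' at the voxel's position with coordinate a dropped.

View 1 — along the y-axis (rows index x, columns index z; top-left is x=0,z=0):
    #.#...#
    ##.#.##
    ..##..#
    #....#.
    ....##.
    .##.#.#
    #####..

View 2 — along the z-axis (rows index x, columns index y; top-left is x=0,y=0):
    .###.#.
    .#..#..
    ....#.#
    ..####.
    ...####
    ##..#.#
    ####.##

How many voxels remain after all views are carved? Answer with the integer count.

voxel count = 90

full grid |V| = 343
step 1: project along y, AND mask (24/49) → |grid| = 168
step 2: project along z, AND mask (26/49) → |grid| = 90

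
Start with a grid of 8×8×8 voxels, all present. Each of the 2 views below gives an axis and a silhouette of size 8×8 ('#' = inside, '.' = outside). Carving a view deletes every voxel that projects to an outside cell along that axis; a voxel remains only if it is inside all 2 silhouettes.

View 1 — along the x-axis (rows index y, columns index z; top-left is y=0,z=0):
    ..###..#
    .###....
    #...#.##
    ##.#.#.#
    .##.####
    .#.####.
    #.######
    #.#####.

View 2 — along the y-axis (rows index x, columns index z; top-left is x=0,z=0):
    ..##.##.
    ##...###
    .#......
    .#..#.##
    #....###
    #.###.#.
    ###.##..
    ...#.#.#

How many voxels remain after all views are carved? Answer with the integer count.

remaining voxels: 153

initial block: 8^3 = 512
[1] x-view keeps 40 columns → grid now 320
[2] y-view keeps 31 columns → grid now 153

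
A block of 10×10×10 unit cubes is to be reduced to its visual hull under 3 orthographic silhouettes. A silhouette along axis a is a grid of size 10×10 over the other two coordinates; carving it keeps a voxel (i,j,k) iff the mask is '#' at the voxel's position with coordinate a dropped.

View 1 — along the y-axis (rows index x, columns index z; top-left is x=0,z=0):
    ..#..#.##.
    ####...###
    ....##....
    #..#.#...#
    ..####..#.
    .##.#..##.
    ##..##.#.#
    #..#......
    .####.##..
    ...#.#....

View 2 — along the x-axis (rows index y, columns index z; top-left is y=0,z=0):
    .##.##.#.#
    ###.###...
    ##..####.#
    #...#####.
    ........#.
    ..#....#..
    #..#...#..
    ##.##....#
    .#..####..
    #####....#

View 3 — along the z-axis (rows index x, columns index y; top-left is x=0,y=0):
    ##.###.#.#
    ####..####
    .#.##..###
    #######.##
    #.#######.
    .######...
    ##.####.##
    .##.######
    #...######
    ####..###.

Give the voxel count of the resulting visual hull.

initial block: 10^3 = 1000
carve view 1 (along y, XZ-mask fill 43/100): 430 voxels remain
carve view 2 (along x, YZ-mask fill 47/100): 205 voxels remain
carve view 3 (along z, XY-mask fill 74/100): 149 voxels remain

149 voxels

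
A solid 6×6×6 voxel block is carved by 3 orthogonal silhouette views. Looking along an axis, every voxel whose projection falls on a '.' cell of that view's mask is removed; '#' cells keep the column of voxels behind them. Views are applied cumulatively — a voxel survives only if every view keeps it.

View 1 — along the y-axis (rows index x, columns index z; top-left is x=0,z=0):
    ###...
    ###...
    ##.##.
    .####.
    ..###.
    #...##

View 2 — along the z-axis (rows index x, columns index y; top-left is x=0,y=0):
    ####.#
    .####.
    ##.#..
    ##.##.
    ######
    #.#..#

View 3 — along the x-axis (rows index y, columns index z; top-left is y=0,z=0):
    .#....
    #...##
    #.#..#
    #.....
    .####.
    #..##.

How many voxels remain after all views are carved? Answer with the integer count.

full grid |V| = 216
[1] y-view keeps 20 columns → grid now 120
[2] z-view keeps 25 columns → grid now 82
[3] x-view keeps 15 columns → grid now 33

33 voxels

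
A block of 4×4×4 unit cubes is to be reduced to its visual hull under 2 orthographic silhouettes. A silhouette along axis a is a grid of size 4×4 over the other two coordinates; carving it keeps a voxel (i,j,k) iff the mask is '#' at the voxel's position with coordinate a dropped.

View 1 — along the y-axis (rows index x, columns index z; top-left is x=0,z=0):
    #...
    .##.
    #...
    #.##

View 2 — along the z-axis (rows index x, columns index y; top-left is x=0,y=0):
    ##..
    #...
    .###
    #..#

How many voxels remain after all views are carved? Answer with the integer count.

full grid |V| = 64
[1] y-view keeps 7 columns → grid now 28
[2] z-view keeps 8 columns → grid now 13

voxel count = 13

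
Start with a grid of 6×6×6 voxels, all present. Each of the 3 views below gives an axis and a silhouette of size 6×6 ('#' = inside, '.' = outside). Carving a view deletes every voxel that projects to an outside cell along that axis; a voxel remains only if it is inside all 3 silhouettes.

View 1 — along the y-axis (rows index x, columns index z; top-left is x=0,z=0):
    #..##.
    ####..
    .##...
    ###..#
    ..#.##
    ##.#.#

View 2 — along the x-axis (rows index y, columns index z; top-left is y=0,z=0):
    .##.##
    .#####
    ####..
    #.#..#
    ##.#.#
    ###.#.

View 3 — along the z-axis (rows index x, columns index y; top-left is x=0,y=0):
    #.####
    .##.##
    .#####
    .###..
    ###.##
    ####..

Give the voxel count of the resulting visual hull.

remaining voxels: 58

start: 6×6×6 = 216 voxels
carve view 1 (along y, XZ-mask fill 20/36): 120 voxels remain
carve view 2 (along x, YZ-mask fill 24/36): 83 voxels remain
carve view 3 (along z, XY-mask fill 26/36): 58 voxels remain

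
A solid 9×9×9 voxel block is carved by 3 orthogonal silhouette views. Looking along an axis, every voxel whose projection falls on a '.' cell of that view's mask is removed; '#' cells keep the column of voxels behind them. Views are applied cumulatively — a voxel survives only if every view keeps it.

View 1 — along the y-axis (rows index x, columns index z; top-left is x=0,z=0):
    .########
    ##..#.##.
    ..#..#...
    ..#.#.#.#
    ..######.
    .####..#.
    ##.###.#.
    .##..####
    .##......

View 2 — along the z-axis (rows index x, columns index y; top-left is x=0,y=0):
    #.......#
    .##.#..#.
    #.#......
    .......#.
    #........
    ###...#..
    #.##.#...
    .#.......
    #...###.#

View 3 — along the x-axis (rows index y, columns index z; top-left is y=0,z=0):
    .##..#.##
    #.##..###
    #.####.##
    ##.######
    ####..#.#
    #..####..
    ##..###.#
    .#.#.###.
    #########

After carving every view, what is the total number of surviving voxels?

remaining voxels: 74

start: 9×9×9 = 729 voxels
  1. axis=1 (XZ plane), |mask|=44  ⇒  voxels=396
  2. axis=2 (XY plane), |mask|=24  ⇒  voxels=110
  3. axis=0 (YZ plane), |mask|=57  ⇒  voxels=74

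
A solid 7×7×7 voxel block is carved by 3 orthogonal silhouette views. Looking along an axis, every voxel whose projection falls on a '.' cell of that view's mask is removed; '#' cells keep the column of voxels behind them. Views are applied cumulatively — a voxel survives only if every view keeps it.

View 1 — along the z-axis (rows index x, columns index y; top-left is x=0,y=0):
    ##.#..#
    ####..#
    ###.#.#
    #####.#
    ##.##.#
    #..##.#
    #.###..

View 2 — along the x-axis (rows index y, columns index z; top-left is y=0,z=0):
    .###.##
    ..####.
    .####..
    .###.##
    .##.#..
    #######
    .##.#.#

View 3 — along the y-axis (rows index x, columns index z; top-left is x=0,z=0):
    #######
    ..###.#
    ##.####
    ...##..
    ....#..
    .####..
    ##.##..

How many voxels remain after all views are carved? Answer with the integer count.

full grid |V| = 343
  1. axis=2 (XY plane), |mask|=33  ⇒  voxels=231
  2. axis=0 (YZ plane), |mask|=32  ⇒  voxels=140
  3. axis=1 (XZ plane), |mask|=28  ⇒  voxels=80

80 voxels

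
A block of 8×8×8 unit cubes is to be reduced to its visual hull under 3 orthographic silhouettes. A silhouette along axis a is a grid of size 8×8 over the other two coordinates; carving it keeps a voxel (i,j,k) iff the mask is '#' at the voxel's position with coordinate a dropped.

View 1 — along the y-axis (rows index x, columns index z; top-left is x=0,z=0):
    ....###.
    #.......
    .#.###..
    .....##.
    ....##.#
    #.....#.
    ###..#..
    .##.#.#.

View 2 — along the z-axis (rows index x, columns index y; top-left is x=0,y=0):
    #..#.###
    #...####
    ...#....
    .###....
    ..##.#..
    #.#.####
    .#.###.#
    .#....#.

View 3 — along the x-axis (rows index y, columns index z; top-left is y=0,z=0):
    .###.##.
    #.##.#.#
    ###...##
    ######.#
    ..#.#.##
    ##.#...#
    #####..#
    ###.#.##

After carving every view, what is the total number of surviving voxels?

full grid |V| = 512
  1. axis=1 (XZ plane), |mask|=23  ⇒  voxels=184
  2. axis=2 (XY plane), |mask|=30  ⇒  voxels=79
  3. axis=0 (YZ plane), |mask|=42  ⇒  voxels=47

voxel count = 47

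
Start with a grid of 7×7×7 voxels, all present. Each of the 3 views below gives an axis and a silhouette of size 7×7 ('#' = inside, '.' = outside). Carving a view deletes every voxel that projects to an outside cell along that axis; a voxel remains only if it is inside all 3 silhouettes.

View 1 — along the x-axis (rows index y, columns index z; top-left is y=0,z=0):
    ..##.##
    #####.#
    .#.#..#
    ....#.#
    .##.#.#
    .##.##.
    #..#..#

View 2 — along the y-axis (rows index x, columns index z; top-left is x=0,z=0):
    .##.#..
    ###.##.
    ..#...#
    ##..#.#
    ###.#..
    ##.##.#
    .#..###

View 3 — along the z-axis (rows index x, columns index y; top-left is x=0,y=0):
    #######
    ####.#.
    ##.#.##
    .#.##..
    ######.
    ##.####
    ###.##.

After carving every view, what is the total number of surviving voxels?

voxel count = 83

full grid |V| = 343
carve view 1 (along x, YZ-mask fill 26/49): 182 voxels remain
carve view 2 (along y, XZ-mask fill 27/49): 104 voxels remain
carve view 3 (along z, XY-mask fill 37/49): 83 voxels remain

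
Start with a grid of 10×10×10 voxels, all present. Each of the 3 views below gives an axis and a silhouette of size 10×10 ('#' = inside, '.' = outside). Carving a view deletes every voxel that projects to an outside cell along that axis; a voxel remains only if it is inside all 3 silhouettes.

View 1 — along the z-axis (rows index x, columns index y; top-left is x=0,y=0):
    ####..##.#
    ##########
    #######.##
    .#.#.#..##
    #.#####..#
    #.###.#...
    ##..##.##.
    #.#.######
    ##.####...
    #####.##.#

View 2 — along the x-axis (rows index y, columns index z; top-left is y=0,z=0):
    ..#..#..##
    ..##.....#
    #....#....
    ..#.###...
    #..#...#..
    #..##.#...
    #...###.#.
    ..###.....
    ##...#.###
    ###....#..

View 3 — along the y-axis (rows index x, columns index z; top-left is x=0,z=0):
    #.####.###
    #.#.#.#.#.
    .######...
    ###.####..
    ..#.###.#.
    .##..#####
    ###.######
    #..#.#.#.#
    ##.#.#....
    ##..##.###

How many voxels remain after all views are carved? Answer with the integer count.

before carving: 1000 voxels (10×10×10)
carve view 1 (along z, XY-mask fill 71/100): 710 voxels remain
carve view 2 (along x, YZ-mask fill 38/100): 268 voxels remain
carve view 3 (along y, XZ-mask fill 63/100): 170 voxels remain

|visual hull| = 170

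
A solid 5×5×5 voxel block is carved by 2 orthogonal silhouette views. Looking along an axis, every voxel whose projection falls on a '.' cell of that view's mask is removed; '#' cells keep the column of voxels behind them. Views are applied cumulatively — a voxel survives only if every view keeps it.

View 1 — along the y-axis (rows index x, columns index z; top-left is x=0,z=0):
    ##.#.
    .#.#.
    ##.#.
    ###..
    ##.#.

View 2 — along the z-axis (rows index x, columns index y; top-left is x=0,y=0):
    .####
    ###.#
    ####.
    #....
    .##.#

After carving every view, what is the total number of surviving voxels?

|visual hull| = 44

initial block: 5^3 = 125
  1. axis=1 (XZ plane), |mask|=14  ⇒  voxels=70
  2. axis=2 (XY plane), |mask|=16  ⇒  voxels=44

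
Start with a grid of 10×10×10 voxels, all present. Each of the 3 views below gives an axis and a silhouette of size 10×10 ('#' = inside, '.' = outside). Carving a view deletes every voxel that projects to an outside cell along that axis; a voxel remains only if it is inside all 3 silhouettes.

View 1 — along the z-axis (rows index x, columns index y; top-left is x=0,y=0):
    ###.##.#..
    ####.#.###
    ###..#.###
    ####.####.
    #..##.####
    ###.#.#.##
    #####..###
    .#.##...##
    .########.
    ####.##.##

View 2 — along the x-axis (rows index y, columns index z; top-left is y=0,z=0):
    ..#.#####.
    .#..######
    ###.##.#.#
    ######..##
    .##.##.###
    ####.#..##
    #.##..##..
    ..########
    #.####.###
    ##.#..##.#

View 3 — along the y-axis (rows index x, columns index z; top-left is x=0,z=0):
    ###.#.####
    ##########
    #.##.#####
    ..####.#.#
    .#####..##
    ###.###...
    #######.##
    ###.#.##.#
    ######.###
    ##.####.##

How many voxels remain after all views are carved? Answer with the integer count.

full grid |V| = 1000
carve view 1 (along z, XY-mask fill 72/100): 720 voxels remain
carve view 2 (along x, YZ-mask fill 69/100): 502 voxels remain
carve view 3 (along y, XZ-mask fill 78/100): 400 voxels remain

voxel count = 400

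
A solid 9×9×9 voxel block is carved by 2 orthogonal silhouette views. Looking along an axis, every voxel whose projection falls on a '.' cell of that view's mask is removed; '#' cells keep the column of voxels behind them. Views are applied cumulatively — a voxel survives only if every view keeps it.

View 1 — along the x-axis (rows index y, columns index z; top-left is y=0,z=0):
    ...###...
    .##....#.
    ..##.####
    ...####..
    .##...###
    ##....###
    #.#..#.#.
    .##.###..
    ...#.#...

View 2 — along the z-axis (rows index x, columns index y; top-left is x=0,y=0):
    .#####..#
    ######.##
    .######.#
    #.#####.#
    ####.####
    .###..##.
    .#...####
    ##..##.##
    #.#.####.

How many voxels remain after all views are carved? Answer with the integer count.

voxel count = 240

before carving: 729 voxels (9×9×9)
V1 x: intersect with YZ mask (37 set) -- 333 left
V2 z: intersect with XY mask (58 set) -- 240 left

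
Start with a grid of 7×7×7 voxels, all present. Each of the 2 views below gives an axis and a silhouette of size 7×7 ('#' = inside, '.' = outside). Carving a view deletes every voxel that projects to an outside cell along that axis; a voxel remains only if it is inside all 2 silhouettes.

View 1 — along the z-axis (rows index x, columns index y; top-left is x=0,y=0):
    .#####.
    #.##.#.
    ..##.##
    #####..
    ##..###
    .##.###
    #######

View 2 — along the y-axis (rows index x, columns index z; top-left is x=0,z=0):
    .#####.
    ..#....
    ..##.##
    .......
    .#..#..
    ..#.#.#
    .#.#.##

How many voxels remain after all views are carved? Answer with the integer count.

full grid |V| = 343
[1] z-view keeps 35 columns → grid now 245
[2] y-view keeps 19 columns → grid now 98

|visual hull| = 98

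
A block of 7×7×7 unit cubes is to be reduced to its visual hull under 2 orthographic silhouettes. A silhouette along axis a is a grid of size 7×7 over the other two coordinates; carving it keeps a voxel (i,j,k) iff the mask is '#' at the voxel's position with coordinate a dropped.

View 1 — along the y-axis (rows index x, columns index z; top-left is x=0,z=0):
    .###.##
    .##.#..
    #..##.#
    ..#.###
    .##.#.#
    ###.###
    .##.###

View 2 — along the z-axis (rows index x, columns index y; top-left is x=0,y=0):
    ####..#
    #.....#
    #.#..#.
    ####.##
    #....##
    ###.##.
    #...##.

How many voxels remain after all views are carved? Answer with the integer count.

voxel count = 124

initial block: 7^3 = 343
[1] y-view keeps 31 columns → grid now 217
[2] z-view keeps 27 columns → grid now 124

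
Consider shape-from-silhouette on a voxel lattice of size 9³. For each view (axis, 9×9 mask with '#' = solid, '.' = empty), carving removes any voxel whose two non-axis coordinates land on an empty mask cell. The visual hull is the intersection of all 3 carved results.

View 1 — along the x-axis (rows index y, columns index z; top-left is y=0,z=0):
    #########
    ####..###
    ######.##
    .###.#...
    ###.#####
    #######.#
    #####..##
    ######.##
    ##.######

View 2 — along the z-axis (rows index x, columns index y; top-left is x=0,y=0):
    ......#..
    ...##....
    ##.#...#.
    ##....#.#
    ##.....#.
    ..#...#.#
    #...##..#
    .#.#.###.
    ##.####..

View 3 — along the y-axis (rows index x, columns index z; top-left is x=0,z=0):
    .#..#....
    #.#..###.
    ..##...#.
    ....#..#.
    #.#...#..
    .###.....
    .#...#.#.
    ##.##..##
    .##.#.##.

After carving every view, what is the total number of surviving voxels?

102 voxels

full grid |V| = 729
carve view 1 (along x, YZ-mask fill 67/81): 603 voxels remain
carve view 2 (along z, XY-mask fill 32/81): 235 voxels remain
carve view 3 (along y, XZ-mask fill 32/81): 102 voxels remain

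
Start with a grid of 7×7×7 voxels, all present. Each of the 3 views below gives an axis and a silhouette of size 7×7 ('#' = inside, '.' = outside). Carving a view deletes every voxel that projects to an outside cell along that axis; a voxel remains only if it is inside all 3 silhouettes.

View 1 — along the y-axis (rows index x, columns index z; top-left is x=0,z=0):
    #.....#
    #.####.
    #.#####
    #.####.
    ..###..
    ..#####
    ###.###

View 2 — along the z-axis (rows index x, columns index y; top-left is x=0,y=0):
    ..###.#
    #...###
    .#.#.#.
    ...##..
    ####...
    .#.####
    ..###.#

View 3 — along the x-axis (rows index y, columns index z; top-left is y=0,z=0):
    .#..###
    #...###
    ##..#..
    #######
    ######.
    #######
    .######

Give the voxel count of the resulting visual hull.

remaining voxels: 94

before carving: 343 voxels (7×7×7)
V1 y: intersect with XZ mask (32 set) -- 224 left
V2 z: intersect with XY mask (26 set) -- 117 left
V3 x: intersect with YZ mask (37 set) -- 94 left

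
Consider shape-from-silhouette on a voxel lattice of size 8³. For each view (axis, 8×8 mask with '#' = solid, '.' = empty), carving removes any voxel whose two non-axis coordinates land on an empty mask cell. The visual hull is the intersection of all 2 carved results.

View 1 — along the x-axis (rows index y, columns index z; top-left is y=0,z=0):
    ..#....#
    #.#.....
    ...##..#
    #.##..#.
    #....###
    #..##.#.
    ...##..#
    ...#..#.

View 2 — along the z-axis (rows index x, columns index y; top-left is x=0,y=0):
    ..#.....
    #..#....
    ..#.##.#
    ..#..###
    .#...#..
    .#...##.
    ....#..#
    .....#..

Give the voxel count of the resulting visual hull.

start: 8×8×8 = 512 voxels
carve view 1 (along x, YZ-mask fill 24/64): 192 voxels remain
carve view 2 (along z, XY-mask fill 19/64): 59 voxels remain

remaining voxels: 59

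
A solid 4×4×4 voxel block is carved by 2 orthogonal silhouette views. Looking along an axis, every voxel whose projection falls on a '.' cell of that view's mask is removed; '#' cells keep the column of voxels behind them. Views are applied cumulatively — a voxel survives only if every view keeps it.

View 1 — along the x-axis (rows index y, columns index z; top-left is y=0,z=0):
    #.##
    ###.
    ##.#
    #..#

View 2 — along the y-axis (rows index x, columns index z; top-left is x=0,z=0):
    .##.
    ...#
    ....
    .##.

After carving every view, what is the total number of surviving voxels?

full grid |V| = 64
V1 x: intersect with YZ mask (11 set) -- 44 left
V2 y: intersect with XZ mask (5 set) -- 11 left

|visual hull| = 11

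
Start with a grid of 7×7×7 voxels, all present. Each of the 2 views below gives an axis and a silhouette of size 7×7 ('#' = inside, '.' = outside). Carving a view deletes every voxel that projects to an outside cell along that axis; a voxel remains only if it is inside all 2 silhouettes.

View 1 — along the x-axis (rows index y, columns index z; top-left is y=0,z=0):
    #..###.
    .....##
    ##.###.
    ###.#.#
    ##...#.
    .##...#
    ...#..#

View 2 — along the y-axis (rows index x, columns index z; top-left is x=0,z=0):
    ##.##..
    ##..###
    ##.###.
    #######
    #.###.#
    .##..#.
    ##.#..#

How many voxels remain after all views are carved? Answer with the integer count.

initial block: 7^3 = 343
step 1: project along x, AND mask (24/49) → |grid| = 168
step 2: project along y, AND mask (33/49) → |grid| = 116

voxel count = 116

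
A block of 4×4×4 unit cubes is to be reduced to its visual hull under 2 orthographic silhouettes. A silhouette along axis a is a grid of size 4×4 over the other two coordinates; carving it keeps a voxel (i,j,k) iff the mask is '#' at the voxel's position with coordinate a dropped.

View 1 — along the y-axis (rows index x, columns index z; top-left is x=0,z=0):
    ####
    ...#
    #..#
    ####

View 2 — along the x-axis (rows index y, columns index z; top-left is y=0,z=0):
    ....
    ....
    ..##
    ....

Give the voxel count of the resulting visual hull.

start: 4×4×4 = 64 voxels
carve view 1 (along y, XZ-mask fill 11/16): 44 voxels remain
carve view 2 (along x, YZ-mask fill 2/16): 6 voxels remain

voxel count = 6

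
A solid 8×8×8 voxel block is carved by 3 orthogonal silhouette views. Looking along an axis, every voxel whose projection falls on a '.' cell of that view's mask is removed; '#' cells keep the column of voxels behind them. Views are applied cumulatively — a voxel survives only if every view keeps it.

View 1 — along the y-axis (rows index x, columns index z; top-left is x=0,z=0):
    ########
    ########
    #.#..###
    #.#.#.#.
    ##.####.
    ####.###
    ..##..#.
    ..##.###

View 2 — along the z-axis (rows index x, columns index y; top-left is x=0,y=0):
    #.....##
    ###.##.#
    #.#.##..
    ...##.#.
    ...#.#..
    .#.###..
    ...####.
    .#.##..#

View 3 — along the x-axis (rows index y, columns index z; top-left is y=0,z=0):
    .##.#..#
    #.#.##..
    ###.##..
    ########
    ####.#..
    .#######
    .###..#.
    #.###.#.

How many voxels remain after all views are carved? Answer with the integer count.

119 voxels

before carving: 512 voxels (8×8×8)
step 1: project along y, AND mask (46/64) → |grid| = 368
step 2: project along z, AND mask (30/64) → |grid| = 176
step 3: project along x, AND mask (42/64) → |grid| = 119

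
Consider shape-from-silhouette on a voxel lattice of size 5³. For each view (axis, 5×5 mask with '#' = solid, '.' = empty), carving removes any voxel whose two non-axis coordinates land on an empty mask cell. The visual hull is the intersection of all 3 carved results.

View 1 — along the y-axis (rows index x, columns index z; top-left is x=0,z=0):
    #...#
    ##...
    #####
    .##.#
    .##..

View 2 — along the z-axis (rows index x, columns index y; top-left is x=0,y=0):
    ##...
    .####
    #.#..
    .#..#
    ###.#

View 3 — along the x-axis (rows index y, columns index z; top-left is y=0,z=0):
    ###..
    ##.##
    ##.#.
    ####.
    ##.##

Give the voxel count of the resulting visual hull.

start: 5×5×5 = 125 voxels
[1] y-view keeps 14 columns → grid now 70
[2] z-view keeps 14 columns → grid now 36
[3] x-view keeps 18 columns → grid now 26

voxel count = 26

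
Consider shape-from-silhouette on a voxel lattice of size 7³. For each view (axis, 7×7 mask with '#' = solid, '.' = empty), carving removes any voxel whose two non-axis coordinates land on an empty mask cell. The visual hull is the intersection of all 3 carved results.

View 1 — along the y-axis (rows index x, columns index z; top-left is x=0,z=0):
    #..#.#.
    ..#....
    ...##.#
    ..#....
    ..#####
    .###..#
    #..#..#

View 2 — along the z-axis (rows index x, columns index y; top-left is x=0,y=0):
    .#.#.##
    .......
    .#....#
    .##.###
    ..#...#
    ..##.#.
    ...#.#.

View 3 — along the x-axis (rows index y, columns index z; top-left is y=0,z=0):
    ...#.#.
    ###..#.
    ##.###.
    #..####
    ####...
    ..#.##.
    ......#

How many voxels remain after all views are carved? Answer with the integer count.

22 voxels

full grid |V| = 343
V1 y: intersect with XZ mask (20 set) -- 140 left
V2 z: intersect with XY mask (18 set) -- 51 left
V3 x: intersect with YZ mask (24 set) -- 22 left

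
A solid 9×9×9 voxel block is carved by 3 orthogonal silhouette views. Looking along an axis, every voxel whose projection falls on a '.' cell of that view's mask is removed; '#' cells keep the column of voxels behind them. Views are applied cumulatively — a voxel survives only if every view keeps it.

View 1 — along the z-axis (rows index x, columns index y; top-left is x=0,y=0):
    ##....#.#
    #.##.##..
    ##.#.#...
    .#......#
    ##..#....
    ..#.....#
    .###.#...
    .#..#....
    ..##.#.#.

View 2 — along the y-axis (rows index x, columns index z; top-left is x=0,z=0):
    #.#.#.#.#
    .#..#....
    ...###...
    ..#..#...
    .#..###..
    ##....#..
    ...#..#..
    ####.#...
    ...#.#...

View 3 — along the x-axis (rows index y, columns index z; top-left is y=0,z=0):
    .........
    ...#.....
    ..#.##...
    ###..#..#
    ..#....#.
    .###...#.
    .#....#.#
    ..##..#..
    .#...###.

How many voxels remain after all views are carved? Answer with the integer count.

voxel count = 21

before carving: 729 voxels (9×9×9)
[1] z-view keeps 30 columns → grid now 270
[2] y-view keeps 28 columns → grid now 90
[3] x-view keeps 25 columns → grid now 21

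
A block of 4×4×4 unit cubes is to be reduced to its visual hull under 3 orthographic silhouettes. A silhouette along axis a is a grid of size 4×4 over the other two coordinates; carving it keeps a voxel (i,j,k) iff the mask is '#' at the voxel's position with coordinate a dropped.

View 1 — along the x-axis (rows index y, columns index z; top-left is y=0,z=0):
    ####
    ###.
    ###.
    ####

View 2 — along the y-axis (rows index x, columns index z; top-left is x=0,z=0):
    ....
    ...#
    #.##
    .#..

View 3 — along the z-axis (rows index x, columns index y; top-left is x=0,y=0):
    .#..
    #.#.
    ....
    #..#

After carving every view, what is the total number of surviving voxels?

before carving: 64 voxels (4×4×4)
after view 1 [x-axis, 14 of 16 cells solid] → remaining = 56
after view 2 [y-axis, 5 of 16 cells solid] → remaining = 16
after view 3 [z-axis, 5 of 16 cells solid] → remaining = 3

remaining voxels: 3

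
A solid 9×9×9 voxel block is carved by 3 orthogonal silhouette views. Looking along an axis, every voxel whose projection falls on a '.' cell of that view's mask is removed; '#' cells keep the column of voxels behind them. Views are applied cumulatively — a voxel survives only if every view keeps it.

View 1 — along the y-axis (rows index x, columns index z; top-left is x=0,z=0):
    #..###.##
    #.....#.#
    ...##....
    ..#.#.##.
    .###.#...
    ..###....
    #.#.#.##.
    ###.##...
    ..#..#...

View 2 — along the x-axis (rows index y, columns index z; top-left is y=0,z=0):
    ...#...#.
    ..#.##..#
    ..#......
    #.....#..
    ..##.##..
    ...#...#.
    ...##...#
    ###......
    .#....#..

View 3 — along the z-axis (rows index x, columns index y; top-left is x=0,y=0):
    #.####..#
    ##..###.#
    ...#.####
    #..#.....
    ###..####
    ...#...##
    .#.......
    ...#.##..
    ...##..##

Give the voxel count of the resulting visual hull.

|visual hull| = 33

start: 9×9×9 = 729 voxels
carve view 1 (along y, XZ-mask fill 34/81): 306 voxels remain
carve view 2 (along x, YZ-mask fill 23/81): 91 voxels remain
carve view 3 (along z, XY-mask fill 37/81): 33 voxels remain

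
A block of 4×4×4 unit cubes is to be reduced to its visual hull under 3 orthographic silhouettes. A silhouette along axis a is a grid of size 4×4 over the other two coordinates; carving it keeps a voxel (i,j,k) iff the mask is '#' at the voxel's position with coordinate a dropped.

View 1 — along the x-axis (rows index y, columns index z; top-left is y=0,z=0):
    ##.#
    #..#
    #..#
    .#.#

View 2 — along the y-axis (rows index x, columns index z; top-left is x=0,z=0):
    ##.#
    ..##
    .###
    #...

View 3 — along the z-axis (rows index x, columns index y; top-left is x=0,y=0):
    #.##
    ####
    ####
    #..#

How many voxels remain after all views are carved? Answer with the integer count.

full grid |V| = 64
step 1: project along x, AND mask (9/16) → |grid| = 36
step 2: project along y, AND mask (9/16) → |grid| = 22
step 3: project along z, AND mask (13/16) → |grid| = 18

|visual hull| = 18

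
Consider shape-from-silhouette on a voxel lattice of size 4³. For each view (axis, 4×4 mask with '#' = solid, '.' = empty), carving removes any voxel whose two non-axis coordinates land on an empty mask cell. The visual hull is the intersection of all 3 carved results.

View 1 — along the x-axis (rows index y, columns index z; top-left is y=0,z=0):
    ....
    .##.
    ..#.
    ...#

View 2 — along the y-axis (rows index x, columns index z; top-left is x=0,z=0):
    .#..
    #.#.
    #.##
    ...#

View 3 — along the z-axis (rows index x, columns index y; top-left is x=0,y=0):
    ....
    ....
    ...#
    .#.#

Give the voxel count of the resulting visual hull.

start: 4×4×4 = 64 voxels
after view 1 [x-axis, 4 of 16 cells solid] → remaining = 16
after view 2 [y-axis, 7 of 16 cells solid] → remaining = 7
after view 3 [z-axis, 3 of 16 cells solid] → remaining = 2

voxel count = 2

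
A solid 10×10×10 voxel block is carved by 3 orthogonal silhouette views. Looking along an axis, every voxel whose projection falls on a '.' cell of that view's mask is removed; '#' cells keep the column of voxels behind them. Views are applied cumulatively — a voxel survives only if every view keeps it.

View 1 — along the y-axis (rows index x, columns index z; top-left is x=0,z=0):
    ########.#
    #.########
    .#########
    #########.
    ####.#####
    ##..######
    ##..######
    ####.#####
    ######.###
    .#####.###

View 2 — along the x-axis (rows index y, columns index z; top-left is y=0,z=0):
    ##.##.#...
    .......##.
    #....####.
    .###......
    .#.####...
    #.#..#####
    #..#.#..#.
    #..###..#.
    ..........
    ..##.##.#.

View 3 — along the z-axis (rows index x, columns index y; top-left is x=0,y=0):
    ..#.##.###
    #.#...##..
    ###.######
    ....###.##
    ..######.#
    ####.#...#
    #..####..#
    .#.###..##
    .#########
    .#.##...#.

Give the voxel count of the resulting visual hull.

remaining voxels: 230

full grid |V| = 1000
  1. axis=1 (XZ plane), |mask|=87  ⇒  voxels=870
  2. axis=0 (YZ plane), |mask|=41  ⇒  voxels=356
  3. axis=2 (XY plane), |mask|=62  ⇒  voxels=230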